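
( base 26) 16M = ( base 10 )854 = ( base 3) 1011122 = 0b1101010110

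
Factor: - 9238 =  - 2^1 *31^1*149^1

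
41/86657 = 41/86657 = 0.00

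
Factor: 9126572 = 2^2*7^1*13^1*25073^1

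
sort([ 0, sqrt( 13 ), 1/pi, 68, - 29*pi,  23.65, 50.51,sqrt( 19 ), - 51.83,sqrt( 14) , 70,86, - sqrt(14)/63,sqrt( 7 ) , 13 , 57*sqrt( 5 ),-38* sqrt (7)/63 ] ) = [ - 29*pi, - 51.83, - 38*sqrt( 7)/63, -sqrt(14 ) /63, 0,  1/pi,sqrt (7), sqrt ( 13),sqrt( 14),  sqrt( 19 ), 13, 23.65,50.51,68,70, 86,  57*sqrt(5) ]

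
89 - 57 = 32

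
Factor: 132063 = 3^1*44021^1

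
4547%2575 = 1972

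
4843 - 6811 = -1968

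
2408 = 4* 602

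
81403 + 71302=152705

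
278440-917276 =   -  638836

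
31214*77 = 2403478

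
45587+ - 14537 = 31050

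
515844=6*85974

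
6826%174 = 40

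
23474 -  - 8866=32340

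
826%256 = 58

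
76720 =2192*35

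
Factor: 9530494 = 2^1*1567^1*3041^1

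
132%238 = 132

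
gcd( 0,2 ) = 2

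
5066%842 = 14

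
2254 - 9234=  - 6980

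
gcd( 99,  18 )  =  9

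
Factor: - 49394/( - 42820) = 24697/21410 = 2^ ( - 1)*5^( - 1)*2141^( - 1)*24697^1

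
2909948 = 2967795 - 57847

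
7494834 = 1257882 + 6236952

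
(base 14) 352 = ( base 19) 1fe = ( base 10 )660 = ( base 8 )1224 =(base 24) 13c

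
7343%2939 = 1465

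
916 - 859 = 57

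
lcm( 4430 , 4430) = 4430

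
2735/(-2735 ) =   -  1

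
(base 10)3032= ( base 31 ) 34P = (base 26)4CG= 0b101111011000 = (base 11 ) 2307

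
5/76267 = 5/76267 = 0.00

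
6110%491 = 218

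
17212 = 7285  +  9927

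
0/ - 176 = 0/1 = -0.00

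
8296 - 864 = 7432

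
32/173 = 32/173 = 0.18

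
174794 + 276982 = 451776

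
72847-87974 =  - 15127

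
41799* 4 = 167196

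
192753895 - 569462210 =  - 376708315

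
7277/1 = 7277= 7277.00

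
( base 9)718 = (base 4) 21020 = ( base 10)584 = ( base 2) 1001001000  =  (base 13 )35c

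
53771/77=53771/77 = 698.32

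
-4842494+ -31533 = -4874027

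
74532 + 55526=130058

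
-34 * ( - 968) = 32912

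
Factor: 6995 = 5^1*1399^1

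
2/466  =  1/233 = 0.00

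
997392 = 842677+154715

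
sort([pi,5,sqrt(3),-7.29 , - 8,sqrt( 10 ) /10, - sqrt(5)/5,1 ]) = [ - 8, - 7.29, - sqrt( 5)/5, sqrt (10)/10, 1,sqrt(3),pi, 5]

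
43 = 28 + 15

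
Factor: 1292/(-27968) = - 2^(- 4 )*17^1 * 23^(-1) = - 17/368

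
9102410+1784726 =10887136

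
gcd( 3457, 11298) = 1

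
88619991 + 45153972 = 133773963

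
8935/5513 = 1 + 3422/5513 = 1.62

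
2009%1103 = 906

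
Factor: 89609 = 13^1*61^1*113^1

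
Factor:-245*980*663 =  - 2^2*3^1*5^2*7^4 *13^1*17^1 = -159186300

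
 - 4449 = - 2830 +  - 1619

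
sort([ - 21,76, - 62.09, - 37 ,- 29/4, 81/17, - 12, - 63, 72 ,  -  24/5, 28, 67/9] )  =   [ - 63, - 62.09, - 37, - 21, - 12,-29/4, - 24/5, 81/17 , 67/9, 28 , 72, 76 ] 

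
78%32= 14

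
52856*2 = 105712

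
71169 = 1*71169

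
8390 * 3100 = 26009000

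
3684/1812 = 2+5/151 = 2.03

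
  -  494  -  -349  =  -145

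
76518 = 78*981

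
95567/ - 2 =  - 47784 + 1/2 = - 47783.50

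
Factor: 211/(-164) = - 2^(  -  2)*41^( - 1)*211^1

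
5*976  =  4880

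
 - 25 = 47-72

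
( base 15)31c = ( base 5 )10302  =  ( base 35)k2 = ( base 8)1276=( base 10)702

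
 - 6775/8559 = - 6775/8559  =  - 0.79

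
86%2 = 0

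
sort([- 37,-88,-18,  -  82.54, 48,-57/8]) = [-88,  -  82.54,  -  37, - 18,- 57/8 , 48 ]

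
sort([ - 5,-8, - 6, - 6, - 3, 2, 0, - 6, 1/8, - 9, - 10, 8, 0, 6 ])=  [ - 10, - 9, - 8, - 6, - 6, - 6, - 5, - 3,  0, 0,1/8, 2, 6,8 ] 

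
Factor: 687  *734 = 504258=2^1*3^1 *229^1 * 367^1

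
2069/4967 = 2069/4967 =0.42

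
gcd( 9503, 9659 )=13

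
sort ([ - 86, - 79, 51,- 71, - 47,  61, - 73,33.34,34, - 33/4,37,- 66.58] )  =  [  -  86, - 79,-73, - 71,-66.58, - 47  , - 33/4,33.34, 34,37, 51,61]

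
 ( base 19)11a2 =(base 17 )18B0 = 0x1cf4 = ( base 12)4358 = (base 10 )7412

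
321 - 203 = 118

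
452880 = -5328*( - 85)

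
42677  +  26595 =69272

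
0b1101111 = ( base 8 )157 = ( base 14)7D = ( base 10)111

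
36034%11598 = 1240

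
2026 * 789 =1598514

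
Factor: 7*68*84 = 2^4*3^1 * 7^2*17^1 = 39984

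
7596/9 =844 = 844.00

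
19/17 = 1 + 2/17= 1.12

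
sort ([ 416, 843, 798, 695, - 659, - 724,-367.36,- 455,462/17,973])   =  [ - 724, - 659, - 455, - 367.36,462/17,416, 695,  798,  843,973 ] 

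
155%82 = 73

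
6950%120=110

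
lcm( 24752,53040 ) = 371280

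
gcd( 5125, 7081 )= 1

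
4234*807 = 3416838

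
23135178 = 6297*3674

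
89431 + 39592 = 129023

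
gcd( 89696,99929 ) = 1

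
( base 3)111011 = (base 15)18A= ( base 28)cj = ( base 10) 355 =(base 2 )101100011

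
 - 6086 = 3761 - 9847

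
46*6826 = 313996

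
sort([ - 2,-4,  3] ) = [-4, - 2 , 3 ]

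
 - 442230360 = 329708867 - 771939227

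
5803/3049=5803/3049= 1.90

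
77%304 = 77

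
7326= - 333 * ( - 22) 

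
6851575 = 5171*1325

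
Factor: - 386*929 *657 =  - 235596258 = -2^1*3^2*73^1*193^1 *929^1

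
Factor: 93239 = 93239^1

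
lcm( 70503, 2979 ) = 211509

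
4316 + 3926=8242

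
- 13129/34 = -387 + 29/34 = - 386.15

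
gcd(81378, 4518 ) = 18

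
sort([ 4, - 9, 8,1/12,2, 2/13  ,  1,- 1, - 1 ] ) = [-9,  -  1,-1, 1/12,  2/13,1,2,  4,8] 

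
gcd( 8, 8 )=8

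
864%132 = 72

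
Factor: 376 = 2^3*47^1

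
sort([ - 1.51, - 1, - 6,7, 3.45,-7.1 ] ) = [ - 7.1,  -  6 , - 1.51, - 1,  3.45, 7 ] 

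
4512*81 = 365472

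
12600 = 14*900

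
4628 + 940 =5568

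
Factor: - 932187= - 3^1*310729^1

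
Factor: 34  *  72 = 2448 =2^4*3^2*17^1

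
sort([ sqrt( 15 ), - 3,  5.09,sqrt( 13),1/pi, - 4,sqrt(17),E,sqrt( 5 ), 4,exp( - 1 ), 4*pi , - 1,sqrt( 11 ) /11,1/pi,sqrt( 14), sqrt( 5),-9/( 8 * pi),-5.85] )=[ - 5.85,-4,-3, - 1, - 9/ (8*pi),sqrt( 11)/11 , 1/pi,1/pi,exp(- 1),sqrt ( 5 ) , sqrt( 5 ), E,sqrt( 13), sqrt(14 ), sqrt( 15 ),4, sqrt( 17), 5.09,4*pi ] 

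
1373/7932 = 1373/7932 = 0.17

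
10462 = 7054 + 3408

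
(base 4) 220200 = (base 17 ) 8g8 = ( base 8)5040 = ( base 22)57i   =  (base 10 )2592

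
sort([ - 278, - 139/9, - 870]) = [ - 870, - 278, - 139/9 ]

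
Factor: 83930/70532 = 2^( - 1 ) * 5^1*109^1*229^( - 1 ) = 545/458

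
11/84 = 11/84 = 0.13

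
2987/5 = 2987/5 = 597.40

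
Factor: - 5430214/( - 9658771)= 2^1*17^( - 1 ) *887^1*3061^1*568163^( - 1)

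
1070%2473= 1070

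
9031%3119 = 2793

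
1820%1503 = 317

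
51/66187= 51/66187 = 0.00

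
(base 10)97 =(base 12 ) 81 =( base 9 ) 117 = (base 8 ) 141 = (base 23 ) 45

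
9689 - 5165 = 4524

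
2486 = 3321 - 835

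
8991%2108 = 559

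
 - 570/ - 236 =285/118 = 2.42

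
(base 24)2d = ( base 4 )331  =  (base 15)41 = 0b111101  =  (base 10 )61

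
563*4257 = 2396691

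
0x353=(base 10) 851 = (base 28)12b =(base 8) 1523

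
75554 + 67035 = 142589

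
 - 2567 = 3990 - 6557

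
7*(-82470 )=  - 577290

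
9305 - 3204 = 6101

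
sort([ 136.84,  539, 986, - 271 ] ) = [ - 271,  136.84,539 , 986 ]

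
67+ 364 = 431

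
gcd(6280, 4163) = 1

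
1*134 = 134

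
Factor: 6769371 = 3^1*7^1*322351^1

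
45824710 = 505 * 90742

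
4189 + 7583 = 11772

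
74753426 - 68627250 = 6126176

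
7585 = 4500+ 3085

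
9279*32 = 296928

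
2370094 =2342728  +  27366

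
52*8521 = 443092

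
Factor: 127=127^1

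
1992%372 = 132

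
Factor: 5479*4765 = 5^1*953^1 *5479^1  =  26107435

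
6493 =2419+4074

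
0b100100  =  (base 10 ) 36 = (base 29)17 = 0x24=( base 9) 40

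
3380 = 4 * 845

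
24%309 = 24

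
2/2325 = 2/2325 = 0.00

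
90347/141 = 90347/141 = 640.76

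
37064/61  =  37064/61= 607.61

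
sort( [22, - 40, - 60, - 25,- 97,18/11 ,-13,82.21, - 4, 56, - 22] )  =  [ - 97, - 60, - 40,-25,  -  22 , - 13, - 4,18/11, 22, 56,82.21]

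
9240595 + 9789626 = 19030221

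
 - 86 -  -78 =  - 8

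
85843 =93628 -7785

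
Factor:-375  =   - 3^1*5^3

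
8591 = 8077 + 514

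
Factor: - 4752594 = -2^1*3^5*7^1*11^1*127^1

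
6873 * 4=27492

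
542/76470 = 271/38235 = 0.01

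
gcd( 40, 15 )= 5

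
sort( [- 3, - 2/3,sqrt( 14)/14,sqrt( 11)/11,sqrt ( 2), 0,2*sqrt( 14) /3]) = [ - 3, - 2/3, 0, sqrt(14)/14,sqrt( 11)/11, sqrt(2) , 2 * sqrt( 14)/3]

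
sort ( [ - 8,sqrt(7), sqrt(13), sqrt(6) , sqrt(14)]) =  [ - 8 , sqrt(6),sqrt(7),  sqrt( 13 ), sqrt( 14)]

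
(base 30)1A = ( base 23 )1h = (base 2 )101000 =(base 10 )40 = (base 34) 16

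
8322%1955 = 502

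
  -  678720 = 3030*( - 224)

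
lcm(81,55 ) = 4455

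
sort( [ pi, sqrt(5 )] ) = [ sqrt(5 ), pi ] 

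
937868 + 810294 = 1748162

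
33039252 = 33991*972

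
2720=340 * 8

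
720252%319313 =81626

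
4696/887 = 5 + 261/887 = 5.29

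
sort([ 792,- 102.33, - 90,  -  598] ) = [-598, - 102.33, - 90,  792 ] 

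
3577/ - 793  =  -3577/793 = - 4.51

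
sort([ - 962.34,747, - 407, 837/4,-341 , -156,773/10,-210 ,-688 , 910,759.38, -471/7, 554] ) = [ - 962.34, - 688, - 407, - 341, - 210, - 156,-471/7,773/10,837/4, 554,747,  759.38,910 ] 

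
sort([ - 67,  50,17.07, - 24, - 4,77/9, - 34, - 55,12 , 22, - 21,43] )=[ -67 , - 55,  -  34, - 24, - 21,-4,77/9, 12,17.07 , 22,43,50]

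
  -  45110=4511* (-10) 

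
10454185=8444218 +2009967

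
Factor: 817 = 19^1*43^1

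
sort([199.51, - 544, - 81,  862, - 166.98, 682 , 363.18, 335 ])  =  [ - 544,  -  166.98, - 81, 199.51, 335,363.18,682, 862] 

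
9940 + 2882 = 12822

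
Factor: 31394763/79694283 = 3^2*17^(-1) * 41^(-1)*107^1 * 10867^1*38113^( - 1) = 10464921/26564761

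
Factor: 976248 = 2^3 * 3^2*7^1*13^1*149^1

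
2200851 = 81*27171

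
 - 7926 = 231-8157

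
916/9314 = 458/4657 = 0.10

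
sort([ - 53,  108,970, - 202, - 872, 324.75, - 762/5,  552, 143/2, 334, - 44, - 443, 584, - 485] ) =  [ - 872, -485,-443,  -  202, - 762/5,- 53,-44, 143/2, 108, 324.75 , 334,  552,584,  970]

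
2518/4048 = 1259/2024  =  0.62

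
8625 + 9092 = 17717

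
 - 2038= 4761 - 6799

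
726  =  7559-6833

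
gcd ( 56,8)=8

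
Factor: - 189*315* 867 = - 3^6*5^1 * 7^2*17^2=- 51616845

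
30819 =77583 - 46764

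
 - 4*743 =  - 2972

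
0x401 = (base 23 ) 1ld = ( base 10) 1025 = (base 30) 145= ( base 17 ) 395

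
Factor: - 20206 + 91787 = 71581  =  47^1*1523^1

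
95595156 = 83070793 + 12524363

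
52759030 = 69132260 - 16373230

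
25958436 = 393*66052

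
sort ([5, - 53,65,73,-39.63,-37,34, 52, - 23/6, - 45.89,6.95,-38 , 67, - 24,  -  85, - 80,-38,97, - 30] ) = [ - 85, - 80,  -  53,-45.89, - 39.63,  -  38,-38, -37,-30,  -  24,  -  23/6, 5, 6.95,34,52, 65,67 , 73 , 97]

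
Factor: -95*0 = 0^1 = 0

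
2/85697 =2/85697=   0.00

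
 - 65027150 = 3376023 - 68403173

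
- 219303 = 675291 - 894594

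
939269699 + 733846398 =1673116097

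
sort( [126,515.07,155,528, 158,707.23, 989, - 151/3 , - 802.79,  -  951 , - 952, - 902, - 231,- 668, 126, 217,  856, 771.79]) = [ - 952,  -  951, - 902, - 802.79, - 668, - 231,  -  151/3, 126, 126 , 155, 158,217, 515.07,528,707.23,771.79, 856, 989]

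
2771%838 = 257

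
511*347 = 177317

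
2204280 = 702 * 3140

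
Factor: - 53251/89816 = -517/872  =  - 2^(- 3 )*11^1 * 47^1*109^( - 1) 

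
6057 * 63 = 381591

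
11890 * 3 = 35670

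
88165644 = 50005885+38159759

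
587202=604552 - 17350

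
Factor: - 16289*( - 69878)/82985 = 162606106/11855 = 2^1*5^ ( - 1)*13^1*179^1*2371^(-1 ) * 34939^1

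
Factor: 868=2^2*7^1*31^1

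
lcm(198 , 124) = 12276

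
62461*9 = 562149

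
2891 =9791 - 6900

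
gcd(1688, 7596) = 844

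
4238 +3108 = 7346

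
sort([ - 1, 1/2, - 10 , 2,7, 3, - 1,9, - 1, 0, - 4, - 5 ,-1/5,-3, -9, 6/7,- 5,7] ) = [ - 10, -9, - 5,-5 ,  -  4, - 3,-1 ,-1,-1,- 1/5, 0,  1/2, 6/7, 2 , 3,7 , 7 , 9 ]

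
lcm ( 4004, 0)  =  0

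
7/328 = 7/328=0.02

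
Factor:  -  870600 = -2^3 * 3^1 * 5^2 * 1451^1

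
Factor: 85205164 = 2^2*11^1*113^1 * 17137^1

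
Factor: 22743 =3^2*7^1*19^2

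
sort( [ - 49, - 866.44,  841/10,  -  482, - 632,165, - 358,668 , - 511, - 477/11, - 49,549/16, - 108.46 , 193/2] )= [ - 866.44,-632, - 511, - 482, - 358 , - 108.46, - 49, - 49, - 477/11, 549/16,841/10,193/2,165, 668]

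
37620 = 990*38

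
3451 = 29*119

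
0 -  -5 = 5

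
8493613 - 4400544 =4093069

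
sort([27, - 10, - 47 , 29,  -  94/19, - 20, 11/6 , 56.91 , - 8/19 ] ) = [ - 47, - 20, - 10, - 94/19 ,-8/19,11/6,27, 29,56.91]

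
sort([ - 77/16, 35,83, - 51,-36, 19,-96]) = [-96,-51, - 36,-77/16,19, 35,83 ]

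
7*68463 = 479241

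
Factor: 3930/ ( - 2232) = -655/372 = - 2^(  -  2 )*3^(-1 )*5^1*31^( - 1 ) * 131^1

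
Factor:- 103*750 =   -  77250= -  2^1*3^1 * 5^3 *103^1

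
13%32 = 13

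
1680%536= 72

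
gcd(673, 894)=1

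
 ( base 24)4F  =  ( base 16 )6F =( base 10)111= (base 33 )3c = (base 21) 56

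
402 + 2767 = 3169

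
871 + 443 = 1314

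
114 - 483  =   - 369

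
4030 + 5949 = 9979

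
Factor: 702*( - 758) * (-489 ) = 2^2  *  3^4*13^1*163^1*379^1 = 260204724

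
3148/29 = 3148/29 = 108.55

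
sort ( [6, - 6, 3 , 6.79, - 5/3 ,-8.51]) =[ - 8.51, - 6, - 5/3,  3 , 6, 6.79]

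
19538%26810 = 19538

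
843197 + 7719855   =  8563052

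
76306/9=76306/9 = 8478.44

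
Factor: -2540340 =  -  2^2*3^2*5^1*11^1*1283^1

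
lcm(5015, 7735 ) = 456365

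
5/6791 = 5/6791 = 0.00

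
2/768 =1/384 = 0.00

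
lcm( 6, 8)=24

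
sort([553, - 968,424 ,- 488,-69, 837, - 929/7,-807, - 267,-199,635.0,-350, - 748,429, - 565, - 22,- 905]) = [ - 968, - 905 , - 807,  -  748, - 565, - 488,-350, - 267, - 199, - 929/7, - 69, - 22,424 , 429,  553, 635.0, 837 ]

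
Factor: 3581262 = 2^1* 3^2*198959^1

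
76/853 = 76/853= 0.09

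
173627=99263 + 74364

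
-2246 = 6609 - 8855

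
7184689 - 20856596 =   -  13671907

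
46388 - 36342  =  10046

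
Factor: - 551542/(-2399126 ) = 97^1*829^(- 1)*1447^( - 1)*2843^1 = 275771/1199563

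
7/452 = 7/452= 0.02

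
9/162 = 1/18  =  0.06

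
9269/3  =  9269/3= 3089.67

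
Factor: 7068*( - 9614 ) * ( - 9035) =2^3*3^1*5^1*11^1 * 13^1* 19^2*23^1* 31^1 *139^1  =  613944079320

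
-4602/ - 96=47+15/16= 47.94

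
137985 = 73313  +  64672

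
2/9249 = 2/9249= 0.00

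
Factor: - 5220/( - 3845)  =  2^2*3^2*29^1*769^( - 1) = 1044/769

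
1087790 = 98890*11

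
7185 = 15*479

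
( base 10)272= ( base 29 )9b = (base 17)G0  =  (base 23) BJ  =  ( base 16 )110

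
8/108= 2/27= 0.07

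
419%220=199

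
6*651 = 3906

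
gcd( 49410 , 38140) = 10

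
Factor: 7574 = 2^1* 7^1*541^1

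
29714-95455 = -65741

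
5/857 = 5/857 = 0.01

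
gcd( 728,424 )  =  8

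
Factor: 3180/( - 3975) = -2^2*5^( - 1 ) = - 4/5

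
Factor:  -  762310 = -2^1 * 5^1*76231^1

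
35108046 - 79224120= -44116074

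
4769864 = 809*5896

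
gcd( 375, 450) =75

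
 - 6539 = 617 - 7156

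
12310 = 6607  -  - 5703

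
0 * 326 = 0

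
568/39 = 14+22/39 = 14.56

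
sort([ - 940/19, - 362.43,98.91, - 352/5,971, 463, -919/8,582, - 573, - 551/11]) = [ - 573, - 362.43, - 919/8, - 352/5, - 551/11 ,-940/19,98.91,  463,582, 971 ]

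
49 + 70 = 119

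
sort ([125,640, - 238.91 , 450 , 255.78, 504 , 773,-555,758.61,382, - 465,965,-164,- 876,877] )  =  [ - 876, - 555 ,  -  465,-238.91, - 164 , 125, 255.78, 382,450,504,640 , 758.61, 773, 877,965 ]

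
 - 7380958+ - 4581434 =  - 11962392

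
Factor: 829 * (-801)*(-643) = 3^2 * 89^1*643^1*829^1 = 426970647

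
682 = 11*62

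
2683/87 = 30+73/87=30.84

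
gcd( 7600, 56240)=1520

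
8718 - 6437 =2281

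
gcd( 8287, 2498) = 1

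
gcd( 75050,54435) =95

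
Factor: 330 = 2^1*  3^1*5^1*11^1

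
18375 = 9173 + 9202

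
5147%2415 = 317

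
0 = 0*487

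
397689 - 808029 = - 410340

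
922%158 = 132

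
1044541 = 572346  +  472195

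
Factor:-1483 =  - 1483^1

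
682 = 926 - 244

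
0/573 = 0 = 0.00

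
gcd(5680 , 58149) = 71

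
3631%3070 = 561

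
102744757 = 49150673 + 53594084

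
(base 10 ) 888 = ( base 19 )28E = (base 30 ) TI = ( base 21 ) 206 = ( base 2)1101111000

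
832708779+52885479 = 885594258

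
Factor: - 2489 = -19^1*131^1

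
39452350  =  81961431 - 42509081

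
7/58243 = 7/58243 = 0.00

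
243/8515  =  243/8515= 0.03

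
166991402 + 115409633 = 282401035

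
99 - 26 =73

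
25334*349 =8841566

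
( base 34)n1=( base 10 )783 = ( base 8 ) 1417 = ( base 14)3dd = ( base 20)1j3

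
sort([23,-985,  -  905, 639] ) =[-985 ,- 905 , 23,  639]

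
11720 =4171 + 7549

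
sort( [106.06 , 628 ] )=[ 106.06,628 ]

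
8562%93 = 6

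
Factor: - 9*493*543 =-2409291 =-  3^3 *17^1*29^1*181^1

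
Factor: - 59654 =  - 2^1 * 7^1*4261^1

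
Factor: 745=5^1*149^1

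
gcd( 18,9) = 9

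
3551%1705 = 141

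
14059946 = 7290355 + 6769591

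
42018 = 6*7003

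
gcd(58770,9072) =18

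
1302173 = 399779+902394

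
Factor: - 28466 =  - 2^1*43^1*331^1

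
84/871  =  84/871 = 0.10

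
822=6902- 6080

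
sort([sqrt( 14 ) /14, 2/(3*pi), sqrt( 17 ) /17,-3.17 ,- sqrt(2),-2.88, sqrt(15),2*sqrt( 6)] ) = [-3.17, - 2.88, - sqrt( 2),2/( 3*pi), sqrt(17)/17,sqrt( 14)/14, sqrt( 15 ), 2*sqrt( 6) ] 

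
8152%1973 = 260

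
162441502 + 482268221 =644709723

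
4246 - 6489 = -2243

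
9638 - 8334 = 1304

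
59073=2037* 29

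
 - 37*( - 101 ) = 3737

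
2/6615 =2/6615 = 0.00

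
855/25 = 34+1/5 =34.20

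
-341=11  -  352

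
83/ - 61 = -2 + 39/61= - 1.36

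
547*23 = 12581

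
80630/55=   1466  =  1466.00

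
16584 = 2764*6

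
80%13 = 2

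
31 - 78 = -47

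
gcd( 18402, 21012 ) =6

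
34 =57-23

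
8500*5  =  42500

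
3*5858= 17574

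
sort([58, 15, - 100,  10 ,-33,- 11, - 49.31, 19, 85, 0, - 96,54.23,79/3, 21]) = [ - 100,- 96, - 49.31, - 33, - 11, 0, 10,15, 19, 21, 79/3, 54.23, 58, 85] 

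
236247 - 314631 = -78384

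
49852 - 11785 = 38067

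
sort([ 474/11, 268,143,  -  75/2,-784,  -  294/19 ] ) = [-784, - 75/2, - 294/19, 474/11  ,  143,268]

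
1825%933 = 892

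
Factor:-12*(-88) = 2^5*  3^1 * 11^1 = 1056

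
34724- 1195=33529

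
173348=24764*7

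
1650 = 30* 55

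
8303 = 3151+5152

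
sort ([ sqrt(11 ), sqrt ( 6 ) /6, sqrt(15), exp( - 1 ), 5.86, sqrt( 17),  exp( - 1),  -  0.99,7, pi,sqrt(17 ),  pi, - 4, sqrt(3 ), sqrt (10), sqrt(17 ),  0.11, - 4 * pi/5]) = [ - 4,- 4 * pi/5,-0.99,0.11, exp( - 1), exp( - 1 ),sqrt(  6)/6,sqrt( 3),pi, pi, sqrt(10), sqrt( 11),sqrt(15 ), sqrt( 17), sqrt(17 ),sqrt(17), 5.86, 7]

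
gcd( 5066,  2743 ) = 1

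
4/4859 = 4/4859 = 0.00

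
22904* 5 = 114520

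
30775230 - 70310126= -39534896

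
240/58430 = 24/5843 = 0.00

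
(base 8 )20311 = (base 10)8393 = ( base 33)7nb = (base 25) DAI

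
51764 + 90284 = 142048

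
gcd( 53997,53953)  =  1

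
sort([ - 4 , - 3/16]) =[ - 4,-3/16 ]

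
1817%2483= 1817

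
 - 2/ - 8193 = 2/8193 = 0.00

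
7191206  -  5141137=2050069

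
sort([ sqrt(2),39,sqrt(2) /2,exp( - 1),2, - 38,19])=[ - 38 , exp ( - 1),sqrt(2 )/2,sqrt( 2), 2,19,39]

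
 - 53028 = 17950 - 70978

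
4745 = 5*949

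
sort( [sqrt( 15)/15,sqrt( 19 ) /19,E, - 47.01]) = [ - 47.01,sqrt( 19 )/19, sqrt(15)/15, E]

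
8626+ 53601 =62227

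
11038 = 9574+1464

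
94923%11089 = 6211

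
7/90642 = 7/90642 =0.00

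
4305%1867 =571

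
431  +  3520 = 3951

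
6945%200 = 145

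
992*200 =198400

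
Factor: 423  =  3^2*47^1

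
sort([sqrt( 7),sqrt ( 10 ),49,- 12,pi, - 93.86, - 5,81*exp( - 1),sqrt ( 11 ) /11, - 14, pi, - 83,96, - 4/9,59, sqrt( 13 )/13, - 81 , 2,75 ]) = [ - 93.86,-83, - 81, - 14, - 12, - 5, - 4/9,sqrt ( 13 )/13, sqrt( 11) /11,2,sqrt( 7 ) , pi,pi,sqrt(10 ),  81*exp ( - 1),49,59,75, 96 ] 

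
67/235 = 67/235 = 0.29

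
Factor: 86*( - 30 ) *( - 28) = 2^4 * 3^1*5^1 * 7^1*43^1= 72240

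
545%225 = 95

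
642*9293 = 5966106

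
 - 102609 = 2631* ( - 39 ) 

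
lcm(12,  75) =300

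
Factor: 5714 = 2^1*2857^1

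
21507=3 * 7169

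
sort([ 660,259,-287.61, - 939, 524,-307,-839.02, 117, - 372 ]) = [  -  939, - 839.02, -372,-307 , - 287.61, 117,259,  524,  660]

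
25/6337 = 25/6337 = 0.00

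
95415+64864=160279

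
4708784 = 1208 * 3898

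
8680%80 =40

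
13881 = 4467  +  9414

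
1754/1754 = 1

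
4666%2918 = 1748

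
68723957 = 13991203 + 54732754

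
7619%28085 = 7619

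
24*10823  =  259752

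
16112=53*304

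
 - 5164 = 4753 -9917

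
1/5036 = 1/5036 = 0.00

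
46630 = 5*9326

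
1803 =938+865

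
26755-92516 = -65761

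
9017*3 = 27051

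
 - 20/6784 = -5/1696 = - 0.00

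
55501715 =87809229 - 32307514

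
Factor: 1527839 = 1527839^1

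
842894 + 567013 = 1409907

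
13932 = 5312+8620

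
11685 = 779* 15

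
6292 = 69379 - 63087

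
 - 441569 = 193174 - 634743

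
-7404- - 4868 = - 2536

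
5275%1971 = 1333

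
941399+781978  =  1723377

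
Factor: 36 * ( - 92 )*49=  - 162288 = - 2^4*3^2*7^2*23^1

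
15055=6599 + 8456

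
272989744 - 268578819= 4410925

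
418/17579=418/17579 = 0.02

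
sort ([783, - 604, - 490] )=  [  -  604,- 490 , 783 ] 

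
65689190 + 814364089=880053279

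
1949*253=493097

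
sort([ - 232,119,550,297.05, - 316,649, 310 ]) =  [ - 316,  -  232,119,297.05, 310,550, 649] 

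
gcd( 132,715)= 11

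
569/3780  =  569/3780 = 0.15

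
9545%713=276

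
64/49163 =64/49163 = 0.00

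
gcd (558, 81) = 9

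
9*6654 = 59886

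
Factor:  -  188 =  - 2^2*47^1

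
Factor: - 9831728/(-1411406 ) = 2^3 * 139^( - 1) * 5077^( - 1)*614483^1 = 4915864/705703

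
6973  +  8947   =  15920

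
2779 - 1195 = 1584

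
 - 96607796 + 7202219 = - 89405577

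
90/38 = 45/19 = 2.37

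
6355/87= 6355/87 = 73.05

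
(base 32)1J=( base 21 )29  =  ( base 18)2f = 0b110011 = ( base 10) 51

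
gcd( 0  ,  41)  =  41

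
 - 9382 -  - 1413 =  - 7969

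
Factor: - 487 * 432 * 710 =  - 2^5*3^3*5^1*71^1*487^1 = - 149372640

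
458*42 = 19236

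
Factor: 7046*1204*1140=9671057760 = 2^5*3^1 * 5^1 * 7^1 * 13^1 * 19^1*43^1 * 271^1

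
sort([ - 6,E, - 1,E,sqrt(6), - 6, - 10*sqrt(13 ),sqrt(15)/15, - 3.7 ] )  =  [ - 10*sqrt( 13), - 6, - 6,-3.7,-1,sqrt(15)/15,  sqrt( 6 ), E,E ]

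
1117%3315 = 1117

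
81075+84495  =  165570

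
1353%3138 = 1353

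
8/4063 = 8/4063 = 0.00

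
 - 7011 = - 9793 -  - 2782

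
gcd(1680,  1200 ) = 240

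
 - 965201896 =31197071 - 996398967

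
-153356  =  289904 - 443260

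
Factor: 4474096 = 2^4*11^2*2311^1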